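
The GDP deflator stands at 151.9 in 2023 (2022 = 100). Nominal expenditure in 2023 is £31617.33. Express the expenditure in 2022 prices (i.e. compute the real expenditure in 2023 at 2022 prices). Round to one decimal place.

20814.6

Real = Nominal ÷ (Index/100) = 31617.33 ÷ (151.9/100)
     = 31617.33 ÷ 1.519 = 20814.5688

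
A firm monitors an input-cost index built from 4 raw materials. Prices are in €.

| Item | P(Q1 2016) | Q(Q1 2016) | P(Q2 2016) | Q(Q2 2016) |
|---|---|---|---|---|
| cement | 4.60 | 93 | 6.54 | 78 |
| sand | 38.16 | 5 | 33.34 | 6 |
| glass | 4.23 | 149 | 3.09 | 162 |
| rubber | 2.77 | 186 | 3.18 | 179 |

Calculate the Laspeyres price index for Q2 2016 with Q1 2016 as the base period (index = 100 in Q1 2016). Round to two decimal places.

103.56

Laspeyres price index uses base-period quantities as weights.
ΣP(Q2 2016)·Q(Q1 2016) = 6.54×93 + 33.34×5 + 3.09×149 + 3.18×186 = 608.22 + 166.7 + 460.41 + 591.48 = 1826.81
ΣP(Q1 2016)·Q(Q1 2016) = 4.60×93 + 38.16×5 + 4.23×149 + 2.77×186 = 427.8 + 190.8 + 630.27 + 515.22 = 1764.09
Index = 1826.81 / 1764.09 × 100 = 103.5554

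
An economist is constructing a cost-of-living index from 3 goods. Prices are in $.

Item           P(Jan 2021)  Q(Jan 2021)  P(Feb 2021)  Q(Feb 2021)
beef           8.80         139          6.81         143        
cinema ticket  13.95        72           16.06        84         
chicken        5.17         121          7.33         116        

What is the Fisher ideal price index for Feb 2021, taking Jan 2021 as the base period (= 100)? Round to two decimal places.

Laspeyres component (base-period weights):
ΣP(Feb 2021)Q(Jan 2021) = 6.81×139 + 16.06×72 + 7.33×121 = 946.59 + 1156.32 + 886.93 = 2989.84
ΣP(Jan 2021)Q(Jan 2021) = 8.80×139 + 13.95×72 + 5.17×121 = 1223.2 + 1004.4 + 625.57 = 2853.17
L = 2989.84 / 2853.17 × 100 = 104.7901
Paasche component (current-period weights):
ΣP(Feb 2021)Q(Feb 2021) = 6.81×143 + 16.06×84 + 7.33×116 = 973.83 + 1349.04 + 850.28 = 3173.15
ΣP(Jan 2021)Q(Feb 2021) = 8.80×143 + 13.95×84 + 5.17×116 = 1258.4 + 1171.8 + 599.72 = 3029.92
P = 3173.15 / 3029.92 × 100 = 104.7272
Fisher = √(L × P) = √(104.7901 × 104.7272) = 104.7586

104.76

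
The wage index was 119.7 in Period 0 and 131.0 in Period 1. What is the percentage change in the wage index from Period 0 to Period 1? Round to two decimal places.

Change = (131.0 − 119.7) / 119.7 × 100
       = 11.3 / 119.7 × 100 = 9.4403%

9.44%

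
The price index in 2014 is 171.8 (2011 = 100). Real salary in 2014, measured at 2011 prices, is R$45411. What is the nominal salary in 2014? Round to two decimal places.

Nominal = Real × (Index/100) = 45411 × (171.8/100)
        = 45411 × 1.718 = 78016.0980

78016.10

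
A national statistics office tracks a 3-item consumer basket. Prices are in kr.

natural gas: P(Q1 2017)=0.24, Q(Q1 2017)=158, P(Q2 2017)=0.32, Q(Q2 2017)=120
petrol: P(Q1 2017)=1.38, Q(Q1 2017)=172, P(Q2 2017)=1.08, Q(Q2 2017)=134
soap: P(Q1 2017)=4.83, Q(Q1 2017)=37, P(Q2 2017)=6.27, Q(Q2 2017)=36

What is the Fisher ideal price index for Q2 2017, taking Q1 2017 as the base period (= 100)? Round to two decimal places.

104.31

Laspeyres component (base-period weights):
ΣP(Q2 2017)Q(Q1 2017) = 0.32×158 + 1.08×172 + 6.27×37 = 50.56 + 185.76 + 231.99 = 468.31
ΣP(Q1 2017)Q(Q1 2017) = 0.24×158 + 1.38×172 + 4.83×37 = 37.92 + 237.36 + 178.71 = 453.99
L = 468.31 / 453.99 × 100 = 103.1543
Paasche component (current-period weights):
ΣP(Q2 2017)Q(Q2 2017) = 0.32×120 + 1.08×134 + 6.27×36 = 38.4 + 144.72 + 225.72 = 408.84
ΣP(Q1 2017)Q(Q2 2017) = 0.24×120 + 1.38×134 + 4.83×36 = 28.8 + 184.92 + 173.88 = 387.6
P = 408.84 / 387.6 × 100 = 105.4799
Fisher = √(L × P) = √(103.1543 × 105.4799) = 104.3106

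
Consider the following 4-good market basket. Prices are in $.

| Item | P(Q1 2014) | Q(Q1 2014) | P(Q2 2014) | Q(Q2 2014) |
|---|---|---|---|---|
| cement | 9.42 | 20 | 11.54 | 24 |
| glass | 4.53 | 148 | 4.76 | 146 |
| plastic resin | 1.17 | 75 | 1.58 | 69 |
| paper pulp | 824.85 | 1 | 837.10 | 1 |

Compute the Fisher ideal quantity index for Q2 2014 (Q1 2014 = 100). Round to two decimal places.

Laspeyres component (base-period weights):
ΣP(Q1 2014)Q(Q2 2014) = 9.42×24 + 4.53×146 + 1.17×69 + 824.85×1 = 226.08 + 661.38 + 80.73 + 824.85 = 1793.04
ΣP(Q1 2014)Q(Q1 2014) = 9.42×20 + 4.53×148 + 1.17×75 + 824.85×1 = 188.4 + 670.44 + 87.75 + 824.85 = 1771.44
L = 1793.04 / 1771.44 × 100 = 101.2193
Paasche component (current-period weights):
ΣP(Q2 2014)Q(Q2 2014) = 11.54×24 + 4.76×146 + 1.58×69 + 837.10×1 = 276.96 + 694.96 + 109.02 + 837.1 = 1918.04
ΣP(Q2 2014)Q(Q1 2014) = 11.54×20 + 4.76×148 + 1.58×75 + 837.10×1 = 230.8 + 704.48 + 118.5 + 837.1 = 1890.88
P = 1918.04 / 1890.88 × 100 = 101.4364
Fisher = √(L × P) = √(101.2193 × 101.4364) = 101.3278

101.33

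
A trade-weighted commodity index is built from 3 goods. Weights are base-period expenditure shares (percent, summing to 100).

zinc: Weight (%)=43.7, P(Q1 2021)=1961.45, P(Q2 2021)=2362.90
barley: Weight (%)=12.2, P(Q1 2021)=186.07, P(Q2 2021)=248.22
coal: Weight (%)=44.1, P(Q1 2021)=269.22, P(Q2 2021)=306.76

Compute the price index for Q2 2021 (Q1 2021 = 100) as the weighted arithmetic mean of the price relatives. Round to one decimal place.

119.2

zinc: 43.7 × (2362.90/1961.45) = 43.7 × 1.204670 = 52.6441
barley: 12.2 × (248.22/186.07) = 12.2 × 1.334014 = 16.2750
coal: 44.1 × (306.76/269.22) = 44.1 × 1.139440 = 50.2493
Index = Σ wᵢ·(p₁ᵢ/p₀ᵢ) = 52.6441 + 16.2750 + 50.2493 = 119.1683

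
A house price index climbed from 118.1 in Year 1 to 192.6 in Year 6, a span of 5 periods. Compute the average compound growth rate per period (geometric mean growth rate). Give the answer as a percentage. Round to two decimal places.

Growth factor = (192.6/118.1)^(1/5) = (1.630821)^(1/5) = 1.102761
Growth rate = 1.102761 − 1 = 0.102761 = 10.2761%

10.28%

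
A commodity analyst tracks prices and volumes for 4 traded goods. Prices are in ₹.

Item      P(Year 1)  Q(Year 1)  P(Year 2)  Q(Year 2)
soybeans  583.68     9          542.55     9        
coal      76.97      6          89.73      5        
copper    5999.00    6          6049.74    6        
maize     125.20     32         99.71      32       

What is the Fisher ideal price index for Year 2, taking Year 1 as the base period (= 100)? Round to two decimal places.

98.22

Laspeyres component (base-period weights):
ΣP(Year 2)Q(Year 1) = 542.55×9 + 89.73×6 + 6049.74×6 + 99.71×32 = 4882.95 + 538.38 + 36298.44 + 3190.72 = 44910.49
ΣP(Year 1)Q(Year 1) = 583.68×9 + 76.97×6 + 5999.00×6 + 125.20×32 = 5253.12 + 461.82 + 35994 + 4006.4 = 45715.34
L = 44910.49 / 45715.34 × 100 = 98.2394
Paasche component (current-period weights):
ΣP(Year 2)Q(Year 2) = 542.55×9 + 89.73×5 + 6049.74×6 + 99.71×32 = 4882.95 + 448.65 + 36298.44 + 3190.72 = 44820.76
ΣP(Year 1)Q(Year 2) = 583.68×9 + 76.97×5 + 5999.00×6 + 125.20×32 = 5253.12 + 384.85 + 35994 + 4006.4 = 45638.37
P = 44820.76 / 45638.37 × 100 = 98.2085
Fisher = √(L × P) = √(98.2394 × 98.2085) = 98.2240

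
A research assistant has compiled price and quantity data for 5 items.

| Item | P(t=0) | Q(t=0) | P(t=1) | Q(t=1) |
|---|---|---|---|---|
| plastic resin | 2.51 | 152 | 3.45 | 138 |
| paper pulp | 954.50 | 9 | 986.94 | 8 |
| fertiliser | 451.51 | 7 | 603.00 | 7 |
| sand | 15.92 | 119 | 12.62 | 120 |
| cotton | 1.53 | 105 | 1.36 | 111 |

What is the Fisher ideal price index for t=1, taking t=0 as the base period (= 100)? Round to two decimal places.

107.74

Laspeyres component (base-period weights):
ΣP(t=1)Q(t=0) = 3.45×152 + 986.94×9 + 603.00×7 + 12.62×119 + 1.36×105 = 524.4 + 8882.46 + 4221 + 1501.78 + 142.8 = 15272.44
ΣP(t=0)Q(t=0) = 2.51×152 + 954.50×9 + 451.51×7 + 15.92×119 + 1.53×105 = 381.52 + 8590.5 + 3160.57 + 1894.48 + 160.65 = 14187.72
L = 15272.44 / 14187.72 × 100 = 107.6455
Paasche component (current-period weights):
ΣP(t=1)Q(t=1) = 3.45×138 + 986.94×8 + 603.00×7 + 12.62×120 + 1.36×111 = 476.1 + 7895.52 + 4221 + 1514.4 + 150.96 = 14257.98
ΣP(t=0)Q(t=1) = 2.51×138 + 954.50×8 + 451.51×7 + 15.92×120 + 1.53×111 = 346.38 + 7636 + 3160.57 + 1910.4 + 169.83 = 13223.18
P = 14257.98 / 13223.18 × 100 = 107.8257
Fisher = √(L × P) = √(107.6455 × 107.8257) = 107.7355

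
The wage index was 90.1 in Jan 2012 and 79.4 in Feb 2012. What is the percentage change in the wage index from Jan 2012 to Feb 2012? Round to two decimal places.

-11.88%

Change = (79.4 − 90.1) / 90.1 × 100
       = -10.7 / 90.1 × 100 = -11.8757%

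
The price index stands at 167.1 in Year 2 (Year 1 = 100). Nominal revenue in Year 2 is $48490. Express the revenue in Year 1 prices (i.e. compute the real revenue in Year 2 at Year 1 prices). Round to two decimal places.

29018.55

Real = Nominal ÷ (Index/100) = 48490 ÷ (167.1/100)
     = 48490 ÷ 1.671 = 29018.5518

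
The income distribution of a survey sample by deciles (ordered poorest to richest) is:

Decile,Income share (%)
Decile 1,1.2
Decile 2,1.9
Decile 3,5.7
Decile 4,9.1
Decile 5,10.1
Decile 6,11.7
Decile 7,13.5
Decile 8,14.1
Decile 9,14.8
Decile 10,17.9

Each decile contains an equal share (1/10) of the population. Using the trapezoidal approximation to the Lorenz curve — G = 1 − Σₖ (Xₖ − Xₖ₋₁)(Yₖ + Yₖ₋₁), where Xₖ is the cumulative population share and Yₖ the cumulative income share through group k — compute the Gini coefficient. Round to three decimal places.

0.297

Cumulative income shares Yₖ: 0.0120, 0.0310, 0.0880, 0.1790, 0.2800, 0.3970, 0.5320, 0.6730, 0.8210, 1.0000
Σ (Xₖ−Xₖ₋₁)(Yₖ+Yₖ₋₁) = (1/10)(0.0120+0.0000) + (1/10)(0.0310+0.0120) + (1/10)(0.0880+0.0310) + (1/10)(0.1790+0.0880) + (1/10)(0.2800+0.1790) + (1/10)(0.3970+0.2800) + (1/10)(0.5320+0.3970) + (1/10)(0.6730+0.5320) + (1/10)(0.8210+0.6730) + (1/10)(1.0000+0.8210)
  = 0.0012 + 0.0043 + 0.0119 + 0.0267 + 0.0459 + 0.0677 + 0.0929 + 0.1205 + 0.1494 + 0.1821 = 0.7026
G = 1 − 0.7026 = 0.2974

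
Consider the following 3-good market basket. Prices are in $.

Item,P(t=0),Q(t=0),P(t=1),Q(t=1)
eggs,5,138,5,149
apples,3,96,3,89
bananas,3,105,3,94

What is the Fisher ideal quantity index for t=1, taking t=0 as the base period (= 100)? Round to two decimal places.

100.08

Laspeyres component (base-period weights):
ΣP(t=0)Q(t=1) = 5×149 + 3×89 + 3×94 = 745 + 267 + 282 = 1294
ΣP(t=0)Q(t=0) = 5×138 + 3×96 + 3×105 = 690 + 288 + 315 = 1293
L = 1294 / 1293 × 100 = 100.0773
Paasche component (current-period weights):
ΣP(t=1)Q(t=1) = 5×149 + 3×89 + 3×94 = 745 + 267 + 282 = 1294
ΣP(t=1)Q(t=0) = 5×138 + 3×96 + 3×105 = 690 + 288 + 315 = 1293
P = 1294 / 1293 × 100 = 100.0773
Fisher = √(L × P) = √(100.0773 × 100.0773) = 100.0773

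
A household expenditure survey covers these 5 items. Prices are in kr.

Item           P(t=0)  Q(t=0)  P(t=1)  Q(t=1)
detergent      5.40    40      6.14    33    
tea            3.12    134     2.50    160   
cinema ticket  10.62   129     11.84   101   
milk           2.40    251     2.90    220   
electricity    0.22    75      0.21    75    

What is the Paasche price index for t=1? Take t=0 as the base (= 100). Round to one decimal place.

Paasche price index uses current-period quantities as weights.
ΣP(t=1)·Q(t=1) = 6.14×33 + 2.50×160 + 11.84×101 + 2.90×220 + 0.21×75 = 202.62 + 400 + 1195.84 + 638 + 15.75 = 2452.21
ΣP(t=0)·Q(t=1) = 5.40×33 + 3.12×160 + 10.62×101 + 2.40×220 + 0.22×75 = 178.2 + 499.2 + 1072.62 + 528 + 16.5 = 2294.52
Index = 2452.21 / 2294.52 × 100 = 106.8725

106.9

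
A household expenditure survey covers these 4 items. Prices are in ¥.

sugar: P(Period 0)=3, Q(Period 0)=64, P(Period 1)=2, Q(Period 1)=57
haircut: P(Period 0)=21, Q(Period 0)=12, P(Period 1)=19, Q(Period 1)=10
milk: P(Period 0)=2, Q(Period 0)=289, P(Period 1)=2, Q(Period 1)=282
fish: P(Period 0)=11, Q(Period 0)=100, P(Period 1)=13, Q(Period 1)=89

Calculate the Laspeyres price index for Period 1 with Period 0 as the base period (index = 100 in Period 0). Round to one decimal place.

Laspeyres price index uses base-period quantities as weights.
ΣP(Period 1)·Q(Period 0) = 2×64 + 19×12 + 2×289 + 13×100 = 128 + 228 + 578 + 1300 = 2234
ΣP(Period 0)·Q(Period 0) = 3×64 + 21×12 + 2×289 + 11×100 = 192 + 252 + 578 + 1100 = 2122
Index = 2234 / 2122 × 100 = 105.2780

105.3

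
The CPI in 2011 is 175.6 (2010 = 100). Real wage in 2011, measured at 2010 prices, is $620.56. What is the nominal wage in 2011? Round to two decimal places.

1089.70

Nominal = Real × (Index/100) = 620.56 × (175.6/100)
        = 620.56 × 1.756 = 1089.7034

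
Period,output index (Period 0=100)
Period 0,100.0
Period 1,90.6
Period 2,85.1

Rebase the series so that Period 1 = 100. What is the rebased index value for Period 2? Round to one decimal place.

Rebased(Period 2) = 85.1 / 90.6 × 100 = 93.9294

93.9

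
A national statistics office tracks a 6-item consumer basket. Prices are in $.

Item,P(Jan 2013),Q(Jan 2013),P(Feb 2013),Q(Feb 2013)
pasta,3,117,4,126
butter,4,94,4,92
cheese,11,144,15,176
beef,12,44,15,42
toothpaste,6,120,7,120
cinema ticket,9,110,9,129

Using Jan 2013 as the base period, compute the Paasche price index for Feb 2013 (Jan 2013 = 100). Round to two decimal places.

Paasche price index uses current-period quantities as weights.
ΣP(Feb 2013)·Q(Feb 2013) = 4×126 + 4×92 + 15×176 + 15×42 + 7×120 + 9×129 = 504 + 368 + 2640 + 630 + 840 + 1161 = 6143
ΣP(Jan 2013)·Q(Feb 2013) = 3×126 + 4×92 + 11×176 + 12×42 + 6×120 + 9×129 = 378 + 368 + 1936 + 504 + 720 + 1161 = 5067
Index = 6143 / 5067 × 100 = 121.2354

121.24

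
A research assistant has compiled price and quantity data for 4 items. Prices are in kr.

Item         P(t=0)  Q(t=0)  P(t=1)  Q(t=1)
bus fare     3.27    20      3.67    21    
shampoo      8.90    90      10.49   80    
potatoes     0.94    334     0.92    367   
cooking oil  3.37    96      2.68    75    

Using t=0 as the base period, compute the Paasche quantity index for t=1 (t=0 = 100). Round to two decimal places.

91.96

Paasche quantity index uses current-period prices as weights.
ΣP(t=1)·Q(t=1) = 3.67×21 + 10.49×80 + 0.92×367 + 2.68×75 = 77.07 + 839.2 + 337.64 + 201 = 1454.91
ΣP(t=1)·Q(t=0) = 3.67×20 + 10.49×90 + 0.92×334 + 2.68×96 = 73.4 + 944.1 + 307.28 + 257.28 = 1582.06
Index = 1454.91 / 1582.06 × 100 = 91.9630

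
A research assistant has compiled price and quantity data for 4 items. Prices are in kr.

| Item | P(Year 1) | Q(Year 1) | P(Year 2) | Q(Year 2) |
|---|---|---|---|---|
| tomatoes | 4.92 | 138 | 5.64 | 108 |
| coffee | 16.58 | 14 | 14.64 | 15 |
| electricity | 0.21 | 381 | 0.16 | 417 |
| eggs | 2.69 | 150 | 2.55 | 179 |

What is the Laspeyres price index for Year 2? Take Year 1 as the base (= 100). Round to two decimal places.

Laspeyres price index uses base-period quantities as weights.
ΣP(Year 2)·Q(Year 1) = 5.64×138 + 14.64×14 + 0.16×381 + 2.55×150 = 778.32 + 204.96 + 60.96 + 382.5 = 1426.74
ΣP(Year 1)·Q(Year 1) = 4.92×138 + 16.58×14 + 0.21×381 + 2.69×150 = 678.96 + 232.12 + 80.01 + 403.5 = 1394.59
Index = 1426.74 / 1394.59 × 100 = 102.3053

102.31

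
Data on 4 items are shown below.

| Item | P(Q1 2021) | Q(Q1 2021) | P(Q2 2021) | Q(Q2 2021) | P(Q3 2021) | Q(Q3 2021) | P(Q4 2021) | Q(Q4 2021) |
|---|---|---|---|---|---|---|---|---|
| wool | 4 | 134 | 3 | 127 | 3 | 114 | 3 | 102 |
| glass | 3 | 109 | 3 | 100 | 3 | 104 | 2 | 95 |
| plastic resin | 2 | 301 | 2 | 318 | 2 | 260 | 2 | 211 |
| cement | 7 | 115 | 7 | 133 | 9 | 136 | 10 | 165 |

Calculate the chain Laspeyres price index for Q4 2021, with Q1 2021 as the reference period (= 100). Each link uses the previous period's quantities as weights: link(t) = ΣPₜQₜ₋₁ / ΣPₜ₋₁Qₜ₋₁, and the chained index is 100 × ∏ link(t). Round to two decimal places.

106.64

Link Q1 2021→Q2 2021:
ΣP(Q2 2021)Q(Q1 2021) = 3×134 + 3×109 + 2×301 + 7×115 = 402 + 327 + 602 + 805 = 2136
ΣP(Q1 2021)Q(Q1 2021) = 4×134 + 3×109 + 2×301 + 7×115 = 536 + 327 + 602 + 805 = 2270
link = 2136/2270 = 0.940969
Link Q2 2021→Q3 2021:
ΣP(Q3 2021)Q(Q2 2021) = 3×127 + 3×100 + 2×318 + 9×133 = 381 + 300 + 636 + 1197 = 2514
ΣP(Q2 2021)Q(Q2 2021) = 3×127 + 3×100 + 2×318 + 7×133 = 381 + 300 + 636 + 931 = 2248
link = 2514/2248 = 1.118327
Link Q3 2021→Q4 2021:
ΣP(Q4 2021)Q(Q3 2021) = 3×114 + 2×104 + 2×260 + 10×136 = 342 + 208 + 520 + 1360 = 2430
ΣP(Q3 2021)Q(Q3 2021) = 3×114 + 3×104 + 2×260 + 9×136 = 342 + 312 + 520 + 1224 = 2398
link = 2430/2398 = 1.013344
Chained index = 100 × 0.940969 × 1.118327 × 1.013344 = 106.6354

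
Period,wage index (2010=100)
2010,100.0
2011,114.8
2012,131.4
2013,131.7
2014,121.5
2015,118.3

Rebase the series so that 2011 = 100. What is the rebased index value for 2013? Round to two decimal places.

114.72

Rebased(2013) = 131.7 / 114.8 × 100 = 114.7213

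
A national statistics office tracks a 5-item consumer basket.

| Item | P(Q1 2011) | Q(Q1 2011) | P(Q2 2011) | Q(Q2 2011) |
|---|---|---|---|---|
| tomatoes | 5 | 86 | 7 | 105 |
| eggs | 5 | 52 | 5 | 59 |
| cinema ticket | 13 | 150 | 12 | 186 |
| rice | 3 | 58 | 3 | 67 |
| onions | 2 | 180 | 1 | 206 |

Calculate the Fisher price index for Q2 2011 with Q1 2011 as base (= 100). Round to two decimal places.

95.15

Laspeyres component (base-period weights):
ΣP(Q2 2011)Q(Q1 2011) = 7×86 + 5×52 + 12×150 + 3×58 + 1×180 = 602 + 260 + 1800 + 174 + 180 = 3016
ΣP(Q1 2011)Q(Q1 2011) = 5×86 + 5×52 + 13×150 + 3×58 + 2×180 = 430 + 260 + 1950 + 174 + 360 = 3174
L = 3016 / 3174 × 100 = 95.0221
Paasche component (current-period weights):
ΣP(Q2 2011)Q(Q2 2011) = 7×105 + 5×59 + 12×186 + 3×67 + 1×206 = 735 + 295 + 2232 + 201 + 206 = 3669
ΣP(Q1 2011)Q(Q2 2011) = 5×105 + 5×59 + 13×186 + 3×67 + 2×206 = 525 + 295 + 2418 + 201 + 412 = 3851
P = 3669 / 3851 × 100 = 95.2740
Fisher = √(L × P) = √(95.0221 × 95.2740) = 95.1479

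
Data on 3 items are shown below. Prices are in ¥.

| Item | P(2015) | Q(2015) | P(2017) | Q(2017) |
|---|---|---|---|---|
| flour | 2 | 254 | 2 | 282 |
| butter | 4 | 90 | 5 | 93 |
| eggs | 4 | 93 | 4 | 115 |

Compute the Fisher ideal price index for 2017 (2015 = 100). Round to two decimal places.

106.96

Laspeyres component (base-period weights):
ΣP(2017)Q(2015) = 2×254 + 5×90 + 4×93 = 508 + 450 + 372 = 1330
ΣP(2015)Q(2015) = 2×254 + 4×90 + 4×93 = 508 + 360 + 372 = 1240
L = 1330 / 1240 × 100 = 107.2581
Paasche component (current-period weights):
ΣP(2017)Q(2017) = 2×282 + 5×93 + 4×115 = 564 + 465 + 460 = 1489
ΣP(2015)Q(2017) = 2×282 + 4×93 + 4×115 = 564 + 372 + 460 = 1396
P = 1489 / 1396 × 100 = 106.6619
Fisher = √(L × P) = √(107.2581 × 106.6619) = 106.9596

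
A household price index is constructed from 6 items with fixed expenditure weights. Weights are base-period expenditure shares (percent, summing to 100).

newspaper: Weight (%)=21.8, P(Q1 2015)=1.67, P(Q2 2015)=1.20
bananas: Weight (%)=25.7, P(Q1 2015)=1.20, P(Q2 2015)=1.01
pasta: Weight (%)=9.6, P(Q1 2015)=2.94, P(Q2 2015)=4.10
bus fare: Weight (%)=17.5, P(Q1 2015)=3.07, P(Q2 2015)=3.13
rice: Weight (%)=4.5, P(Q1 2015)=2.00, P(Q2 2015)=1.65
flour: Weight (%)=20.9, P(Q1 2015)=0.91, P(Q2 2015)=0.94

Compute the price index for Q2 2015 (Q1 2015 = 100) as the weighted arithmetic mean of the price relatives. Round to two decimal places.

93.83

newspaper: 21.8 × (1.20/1.67) = 21.8 × 0.718563 = 15.6647
bananas: 25.7 × (1.01/1.20) = 25.7 × 0.841667 = 21.6308
pasta: 9.6 × (4.10/2.94) = 9.6 × 1.394558 = 13.3878
bus fare: 17.5 × (3.13/3.07) = 17.5 × 1.019544 = 17.8420
rice: 4.5 × (1.65/2.00) = 4.5 × 0.825000 = 3.7125
flour: 20.9 × (0.94/0.91) = 20.9 × 1.032967 = 21.5890
Index = Σ wᵢ·(p₁ᵢ/p₀ᵢ) = 15.6647 + 21.6308 + 13.3878 + 17.8420 + 3.7125 + 21.5890 = 93.8268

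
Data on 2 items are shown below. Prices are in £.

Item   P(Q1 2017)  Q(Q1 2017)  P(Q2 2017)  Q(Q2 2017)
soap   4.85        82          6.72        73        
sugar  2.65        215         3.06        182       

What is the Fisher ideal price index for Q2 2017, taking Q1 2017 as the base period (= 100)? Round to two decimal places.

125.10

Laspeyres component (base-period weights):
ΣP(Q2 2017)Q(Q1 2017) = 6.72×82 + 3.06×215 = 551.04 + 657.9 = 1208.94
ΣP(Q1 2017)Q(Q1 2017) = 4.85×82 + 2.65×215 = 397.7 + 569.75 = 967.45
L = 1208.94 / 967.45 × 100 = 124.9615
Paasche component (current-period weights):
ΣP(Q2 2017)Q(Q2 2017) = 6.72×73 + 3.06×182 = 490.56 + 556.92 = 1047.48
ΣP(Q1 2017)Q(Q2 2017) = 4.85×73 + 2.65×182 = 354.05 + 482.3 = 836.35
P = 1047.48 / 836.35 × 100 = 125.2442
Fisher = √(L × P) = √(124.9615 × 125.2442) = 125.1028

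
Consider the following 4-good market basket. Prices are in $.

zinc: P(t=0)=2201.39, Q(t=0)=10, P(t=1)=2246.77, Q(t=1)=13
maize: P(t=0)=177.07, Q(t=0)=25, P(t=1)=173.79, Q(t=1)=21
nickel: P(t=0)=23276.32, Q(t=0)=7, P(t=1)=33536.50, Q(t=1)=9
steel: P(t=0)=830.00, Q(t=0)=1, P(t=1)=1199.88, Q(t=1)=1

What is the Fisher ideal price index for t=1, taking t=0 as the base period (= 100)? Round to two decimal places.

Laspeyres component (base-period weights):
ΣP(t=1)Q(t=0) = 2246.77×10 + 173.79×25 + 33536.50×7 + 1199.88×1 = 22467.7 + 4344.75 + 234755.5 + 1199.88 = 262767.83
ΣP(t=0)Q(t=0) = 2201.39×10 + 177.07×25 + 23276.32×7 + 830.00×1 = 22013.9 + 4426.75 + 162934.24 + 830 = 190204.89
L = 262767.83 / 190204.89 × 100 = 138.1499
Paasche component (current-period weights):
ΣP(t=1)Q(t=1) = 2246.77×13 + 173.79×21 + 33536.50×9 + 1199.88×1 = 29208.01 + 3649.59 + 301828.5 + 1199.88 = 335885.98
ΣP(t=0)Q(t=1) = 2201.39×13 + 177.07×21 + 23276.32×9 + 830.00×1 = 28618.07 + 3718.47 + 209486.88 + 830 = 242653.42
P = 335885.98 / 242653.42 × 100 = 138.4221
Fisher = √(L × P) = √(138.1499 × 138.4221) = 138.2859

138.29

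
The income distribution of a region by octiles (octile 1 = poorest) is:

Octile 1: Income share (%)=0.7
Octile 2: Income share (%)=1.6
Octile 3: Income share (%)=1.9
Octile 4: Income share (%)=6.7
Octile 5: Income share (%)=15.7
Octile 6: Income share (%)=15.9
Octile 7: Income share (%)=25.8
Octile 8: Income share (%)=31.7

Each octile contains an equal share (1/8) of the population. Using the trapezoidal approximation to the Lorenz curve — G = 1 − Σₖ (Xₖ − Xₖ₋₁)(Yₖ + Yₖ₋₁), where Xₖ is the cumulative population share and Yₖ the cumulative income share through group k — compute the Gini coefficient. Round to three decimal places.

Cumulative income shares Yₖ: 0.0070, 0.0230, 0.0420, 0.1090, 0.2660, 0.4250, 0.6830, 1.0000
Σ (Xₖ−Xₖ₋₁)(Yₖ+Yₖ₋₁) = (1/8)(0.0070+0.0000) + (1/8)(0.0230+0.0070) + (1/8)(0.0420+0.0230) + (1/8)(0.1090+0.0420) + (1/8)(0.2660+0.1090) + (1/8)(0.4250+0.2660) + (1/8)(0.6830+0.4250) + (1/8)(1.0000+0.6830)
  = 0.0009 + 0.0037 + 0.0081 + 0.0189 + 0.0469 + 0.0864 + 0.1385 + 0.2104 = 0.5138
G = 1 − 0.5138 = 0.4862

0.486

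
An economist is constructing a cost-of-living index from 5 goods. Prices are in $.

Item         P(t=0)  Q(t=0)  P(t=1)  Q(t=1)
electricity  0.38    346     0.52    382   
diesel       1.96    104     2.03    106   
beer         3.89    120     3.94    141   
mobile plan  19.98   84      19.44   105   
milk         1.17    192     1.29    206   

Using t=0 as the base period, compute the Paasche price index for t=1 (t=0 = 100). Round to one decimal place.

Paasche price index uses current-period quantities as weights.
ΣP(t=1)·Q(t=1) = 0.52×382 + 2.03×106 + 3.94×141 + 19.44×105 + 1.29×206 = 198.64 + 215.18 + 555.54 + 2041.2 + 265.74 = 3276.3
ΣP(t=0)·Q(t=1) = 0.38×382 + 1.96×106 + 3.89×141 + 19.98×105 + 1.17×206 = 145.16 + 207.76 + 548.49 + 2097.9 + 241.02 = 3240.33
Index = 3276.3 / 3240.33 × 100 = 101.1101

101.1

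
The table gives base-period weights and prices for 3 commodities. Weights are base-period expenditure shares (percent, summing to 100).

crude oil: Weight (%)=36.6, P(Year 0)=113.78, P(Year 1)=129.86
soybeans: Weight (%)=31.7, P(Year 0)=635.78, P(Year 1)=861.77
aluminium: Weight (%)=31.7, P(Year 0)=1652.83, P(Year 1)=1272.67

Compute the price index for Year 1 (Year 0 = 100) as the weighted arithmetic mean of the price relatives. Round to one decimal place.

crude oil: 36.6 × (129.86/113.78) = 36.6 × 1.141325 = 41.7725
soybeans: 31.7 × (861.77/635.78) = 31.7 × 1.355453 = 42.9679
aluminium: 31.7 × (1272.67/1652.83) = 31.7 × 0.769994 = 24.4088
Index = Σ wᵢ·(p₁ᵢ/p₀ᵢ) = 41.7725 + 42.9679 + 24.4088 = 109.1492

109.1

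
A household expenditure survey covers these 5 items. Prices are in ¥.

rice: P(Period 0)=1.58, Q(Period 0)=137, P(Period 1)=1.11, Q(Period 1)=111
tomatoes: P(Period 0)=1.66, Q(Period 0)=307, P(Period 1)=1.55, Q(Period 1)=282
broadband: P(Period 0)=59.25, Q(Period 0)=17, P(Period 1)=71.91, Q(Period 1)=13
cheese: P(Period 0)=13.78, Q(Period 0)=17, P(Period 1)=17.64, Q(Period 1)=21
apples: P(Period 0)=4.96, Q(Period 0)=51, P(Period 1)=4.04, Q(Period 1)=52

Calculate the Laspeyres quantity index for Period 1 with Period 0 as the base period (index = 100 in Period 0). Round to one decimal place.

Laspeyres quantity index uses base-period prices as weights.
ΣP(Period 0)·Q(Period 1) = 1.58×111 + 1.66×282 + 59.25×13 + 13.78×21 + 4.96×52 = 175.38 + 468.12 + 770.25 + 289.38 + 257.92 = 1961.05
ΣP(Period 0)·Q(Period 0) = 1.58×137 + 1.66×307 + 59.25×17 + 13.78×17 + 4.96×51 = 216.46 + 509.62 + 1007.25 + 234.26 + 252.96 = 2220.55
Index = 1961.05 / 2220.55 × 100 = 88.3137

88.3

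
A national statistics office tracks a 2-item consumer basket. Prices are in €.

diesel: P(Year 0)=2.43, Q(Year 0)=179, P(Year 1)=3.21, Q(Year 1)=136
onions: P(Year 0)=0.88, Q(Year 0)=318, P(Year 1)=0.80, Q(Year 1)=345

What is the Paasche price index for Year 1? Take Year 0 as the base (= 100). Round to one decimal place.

112.4

Paasche price index uses current-period quantities as weights.
ΣP(Year 1)·Q(Year 1) = 3.21×136 + 0.80×345 = 436.56 + 276 = 712.56
ΣP(Year 0)·Q(Year 1) = 2.43×136 + 0.88×345 = 330.48 + 303.6 = 634.08
Index = 712.56 / 634.08 × 100 = 112.3770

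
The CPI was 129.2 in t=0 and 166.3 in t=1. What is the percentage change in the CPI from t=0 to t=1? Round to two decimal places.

28.72%

Change = (166.3 − 129.2) / 129.2 × 100
       = 37.1 / 129.2 × 100 = 28.7152%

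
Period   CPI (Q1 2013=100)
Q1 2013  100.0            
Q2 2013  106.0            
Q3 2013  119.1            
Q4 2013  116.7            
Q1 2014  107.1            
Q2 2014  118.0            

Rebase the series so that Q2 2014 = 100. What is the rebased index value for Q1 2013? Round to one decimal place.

Rebased(Q1 2013) = 100.0 / 118.0 × 100 = 84.7458

84.7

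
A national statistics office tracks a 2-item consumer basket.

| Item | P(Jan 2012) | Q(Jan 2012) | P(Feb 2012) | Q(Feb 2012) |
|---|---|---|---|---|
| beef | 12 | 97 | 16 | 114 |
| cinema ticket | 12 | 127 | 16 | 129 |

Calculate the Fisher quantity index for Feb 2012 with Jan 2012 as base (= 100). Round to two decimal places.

Laspeyres component (base-period weights):
ΣP(Jan 2012)Q(Feb 2012) = 12×114 + 12×129 = 1368 + 1548 = 2916
ΣP(Jan 2012)Q(Jan 2012) = 12×97 + 12×127 = 1164 + 1524 = 2688
L = 2916 / 2688 × 100 = 108.4821
Paasche component (current-period weights):
ΣP(Feb 2012)Q(Feb 2012) = 16×114 + 16×129 = 1824 + 2064 = 3888
ΣP(Feb 2012)Q(Jan 2012) = 16×97 + 16×127 = 1552 + 2032 = 3584
P = 3888 / 3584 × 100 = 108.4821
Fisher = √(L × P) = √(108.4821 × 108.4821) = 108.4821

108.48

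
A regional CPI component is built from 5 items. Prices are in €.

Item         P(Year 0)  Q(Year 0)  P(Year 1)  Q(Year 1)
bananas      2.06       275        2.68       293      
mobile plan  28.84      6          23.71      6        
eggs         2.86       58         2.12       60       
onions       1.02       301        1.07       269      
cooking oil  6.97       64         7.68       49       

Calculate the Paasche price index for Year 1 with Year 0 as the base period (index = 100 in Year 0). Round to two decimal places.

Paasche price index uses current-period quantities as weights.
ΣP(Year 1)·Q(Year 1) = 2.68×293 + 23.71×6 + 2.12×60 + 1.07×269 + 7.68×49 = 785.24 + 142.26 + 127.2 + 287.83 + 376.32 = 1718.85
ΣP(Year 0)·Q(Year 1) = 2.06×293 + 28.84×6 + 2.86×60 + 1.02×269 + 6.97×49 = 603.58 + 173.04 + 171.6 + 274.38 + 341.53 = 1564.13
Index = 1718.85 / 1564.13 × 100 = 109.8918

109.89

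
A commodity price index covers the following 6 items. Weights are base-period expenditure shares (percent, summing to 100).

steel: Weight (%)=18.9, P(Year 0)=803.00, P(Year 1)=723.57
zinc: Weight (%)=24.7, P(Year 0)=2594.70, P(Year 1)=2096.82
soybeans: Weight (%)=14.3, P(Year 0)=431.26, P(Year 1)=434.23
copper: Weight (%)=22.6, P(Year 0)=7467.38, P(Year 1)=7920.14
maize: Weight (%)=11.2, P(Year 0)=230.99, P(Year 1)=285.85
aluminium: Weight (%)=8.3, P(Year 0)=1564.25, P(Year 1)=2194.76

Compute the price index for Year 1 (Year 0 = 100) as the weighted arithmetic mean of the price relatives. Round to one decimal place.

100.9

steel: 18.9 × (723.57/803.00) = 18.9 × 0.901083 = 17.0305
zinc: 24.7 × (2096.82/2594.70) = 24.7 × 0.808117 = 19.9605
soybeans: 14.3 × (434.23/431.26) = 14.3 × 1.006887 = 14.3985
copper: 22.6 × (7920.14/7467.38) = 22.6 × 1.060632 = 23.9703
maize: 11.2 × (285.85/230.99) = 11.2 × 1.237499 = 13.8600
aluminium: 8.3 × (2194.76/1564.25) = 8.3 × 1.403075 = 11.6455
Index = Σ wᵢ·(p₁ᵢ/p₀ᵢ) = 17.0305 + 19.9605 + 14.3985 + 23.9703 + 13.8600 + 11.6455 = 100.8652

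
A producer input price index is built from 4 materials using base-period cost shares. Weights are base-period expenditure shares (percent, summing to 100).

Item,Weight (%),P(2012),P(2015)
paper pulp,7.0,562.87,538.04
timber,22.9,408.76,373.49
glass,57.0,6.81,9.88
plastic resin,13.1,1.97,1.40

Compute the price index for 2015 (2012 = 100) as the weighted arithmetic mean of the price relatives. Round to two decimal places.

paper pulp: 7.0 × (538.04/562.87) = 7.0 × 0.955887 = 6.6912
timber: 22.9 × (373.49/408.76) = 22.9 × 0.913715 = 20.9241
glass: 57.0 × (9.88/6.81) = 57.0 × 1.450808 = 82.6960
plastic resin: 13.1 × (1.40/1.97) = 13.1 × 0.710660 = 9.3096
Index = Σ wᵢ·(p₁ᵢ/p₀ᵢ) = 6.6912 + 20.9241 + 82.6960 + 9.3096 = 119.6210

119.62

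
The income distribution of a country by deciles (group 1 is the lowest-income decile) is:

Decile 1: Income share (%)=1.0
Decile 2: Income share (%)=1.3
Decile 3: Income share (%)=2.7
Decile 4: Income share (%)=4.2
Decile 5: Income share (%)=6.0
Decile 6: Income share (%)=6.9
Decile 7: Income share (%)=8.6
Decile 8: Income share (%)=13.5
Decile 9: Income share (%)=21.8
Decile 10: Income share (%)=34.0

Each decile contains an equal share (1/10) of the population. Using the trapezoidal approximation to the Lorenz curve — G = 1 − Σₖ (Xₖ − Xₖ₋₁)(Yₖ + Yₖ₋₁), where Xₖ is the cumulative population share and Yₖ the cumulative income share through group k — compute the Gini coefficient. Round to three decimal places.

Cumulative income shares Yₖ: 0.0100, 0.0230, 0.0500, 0.0920, 0.1520, 0.2210, 0.3070, 0.4420, 0.6600, 1.0000
Σ (Xₖ−Xₖ₋₁)(Yₖ+Yₖ₋₁) = (1/10)(0.0100+0.0000) + (1/10)(0.0230+0.0100) + (1/10)(0.0500+0.0230) + (1/10)(0.0920+0.0500) + (1/10)(0.1520+0.0920) + (1/10)(0.2210+0.1520) + (1/10)(0.3070+0.2210) + (1/10)(0.4420+0.3070) + (1/10)(0.6600+0.4420) + (1/10)(1.0000+0.6600)
  = 0.0010 + 0.0033 + 0.0073 + 0.0142 + 0.0244 + 0.0373 + 0.0528 + 0.0749 + 0.1102 + 0.1660 = 0.4914
G = 1 − 0.4914 = 0.5086

0.509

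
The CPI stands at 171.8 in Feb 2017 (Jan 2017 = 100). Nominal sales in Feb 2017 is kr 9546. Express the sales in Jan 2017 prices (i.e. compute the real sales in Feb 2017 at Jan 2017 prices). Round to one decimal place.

5556.5

Real = Nominal ÷ (Index/100) = 9546 ÷ (171.8/100)
     = 9546 ÷ 1.718 = 5556.4610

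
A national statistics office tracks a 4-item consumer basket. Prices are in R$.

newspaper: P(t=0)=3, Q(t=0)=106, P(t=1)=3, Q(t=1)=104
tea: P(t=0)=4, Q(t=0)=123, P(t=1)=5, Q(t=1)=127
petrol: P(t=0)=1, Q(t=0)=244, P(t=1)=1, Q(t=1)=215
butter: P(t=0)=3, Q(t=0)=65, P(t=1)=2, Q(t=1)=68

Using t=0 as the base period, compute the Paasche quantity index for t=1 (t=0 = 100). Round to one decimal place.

Paasche quantity index uses current-period prices as weights.
ΣP(t=1)·Q(t=1) = 3×104 + 5×127 + 1×215 + 2×68 = 312 + 635 + 215 + 136 = 1298
ΣP(t=1)·Q(t=0) = 3×106 + 5×123 + 1×244 + 2×65 = 318 + 615 + 244 + 130 = 1307
Index = 1298 / 1307 × 100 = 99.3114

99.3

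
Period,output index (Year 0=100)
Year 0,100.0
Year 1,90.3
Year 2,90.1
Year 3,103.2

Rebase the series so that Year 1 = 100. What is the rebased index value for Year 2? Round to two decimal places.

99.78

Rebased(Year 2) = 90.1 / 90.3 × 100 = 99.7785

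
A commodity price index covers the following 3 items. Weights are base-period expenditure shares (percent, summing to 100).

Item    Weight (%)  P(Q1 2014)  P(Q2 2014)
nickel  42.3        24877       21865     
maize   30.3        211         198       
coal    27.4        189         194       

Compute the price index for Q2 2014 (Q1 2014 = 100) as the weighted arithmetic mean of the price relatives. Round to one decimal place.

93.7

nickel: 42.3 × (21865/24877) = 42.3 × 0.878924 = 37.1785
maize: 30.3 × (198/211) = 30.3 × 0.938389 = 28.4332
coal: 27.4 × (194/189) = 27.4 × 1.026455 = 28.1249
Index = Σ wᵢ·(p₁ᵢ/p₀ᵢ) = 37.1785 + 28.4332 + 28.1249 = 93.7365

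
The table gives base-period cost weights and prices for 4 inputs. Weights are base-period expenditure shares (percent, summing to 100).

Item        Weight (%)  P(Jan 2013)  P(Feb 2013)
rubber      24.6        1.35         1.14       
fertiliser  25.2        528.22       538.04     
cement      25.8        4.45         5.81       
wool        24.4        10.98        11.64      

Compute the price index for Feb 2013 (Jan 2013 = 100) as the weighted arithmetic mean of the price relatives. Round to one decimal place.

rubber: 24.6 × (1.14/1.35) = 24.6 × 0.844444 = 20.7733
fertiliser: 25.2 × (538.04/528.22) = 25.2 × 1.018591 = 25.6685
cement: 25.8 × (5.81/4.45) = 25.8 × 1.305618 = 33.6849
wool: 24.4 × (11.64/10.98) = 24.4 × 1.060109 = 25.8667
Index = Σ wᵢ·(p₁ᵢ/p₀ᵢ) = 20.7733 + 25.6685 + 33.6849 + 25.8667 = 105.9934

106.0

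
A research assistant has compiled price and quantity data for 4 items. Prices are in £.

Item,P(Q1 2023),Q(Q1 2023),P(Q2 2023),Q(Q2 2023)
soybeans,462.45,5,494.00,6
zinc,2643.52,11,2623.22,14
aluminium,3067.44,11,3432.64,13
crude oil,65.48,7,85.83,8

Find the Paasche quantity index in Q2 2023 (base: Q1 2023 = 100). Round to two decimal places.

Paasche quantity index uses current-period prices as weights.
ΣP(Q2 2023)·Q(Q2 2023) = 494.00×6 + 2623.22×14 + 3432.64×13 + 85.83×8 = 2964 + 36725.08 + 44624.32 + 686.64 = 85000.04
ΣP(Q2 2023)·Q(Q1 2023) = 494.00×5 + 2623.22×11 + 3432.64×11 + 85.83×7 = 2470 + 28855.42 + 37759.04 + 600.81 = 69685.27
Index = 85000.04 / 69685.27 × 100 = 121.9771

121.98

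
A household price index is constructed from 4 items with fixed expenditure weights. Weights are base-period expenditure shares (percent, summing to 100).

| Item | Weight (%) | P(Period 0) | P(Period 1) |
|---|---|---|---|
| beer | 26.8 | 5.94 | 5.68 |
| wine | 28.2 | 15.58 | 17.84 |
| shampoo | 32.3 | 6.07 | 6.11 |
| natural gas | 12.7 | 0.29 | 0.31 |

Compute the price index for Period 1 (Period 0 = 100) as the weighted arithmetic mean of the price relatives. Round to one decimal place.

104.0

beer: 26.8 × (5.68/5.94) = 26.8 × 0.956229 = 25.6269
wine: 28.2 × (17.84/15.58) = 28.2 × 1.145058 = 32.2906
shampoo: 32.3 × (6.11/6.07) = 32.3 × 1.006590 = 32.5129
natural gas: 12.7 × (0.31/0.29) = 12.7 × 1.068966 = 13.5759
Index = Σ wᵢ·(p₁ᵢ/p₀ᵢ) = 25.6269 + 32.2906 + 32.5129 + 13.5759 = 104.0063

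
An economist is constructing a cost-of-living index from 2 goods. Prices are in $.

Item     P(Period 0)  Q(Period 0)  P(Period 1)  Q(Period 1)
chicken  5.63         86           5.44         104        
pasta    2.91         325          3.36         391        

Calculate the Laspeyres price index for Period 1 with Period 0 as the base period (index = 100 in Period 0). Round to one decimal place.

Laspeyres price index uses base-period quantities as weights.
ΣP(Period 1)·Q(Period 0) = 5.44×86 + 3.36×325 = 467.84 + 1092 = 1559.84
ΣP(Period 0)·Q(Period 0) = 5.63×86 + 2.91×325 = 484.18 + 945.75 = 1429.93
Index = 1559.84 / 1429.93 × 100 = 109.0851

109.1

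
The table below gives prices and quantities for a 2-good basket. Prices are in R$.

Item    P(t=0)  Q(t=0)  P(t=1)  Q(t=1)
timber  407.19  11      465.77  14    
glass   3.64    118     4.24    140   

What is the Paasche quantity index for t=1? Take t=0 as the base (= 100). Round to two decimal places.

126.51

Paasche quantity index uses current-period prices as weights.
ΣP(t=1)·Q(t=1) = 465.77×14 + 4.24×140 = 6520.78 + 593.6 = 7114.38
ΣP(t=1)·Q(t=0) = 465.77×11 + 4.24×118 = 5123.47 + 500.32 = 5623.79
Index = 7114.38 / 5623.79 × 100 = 126.5051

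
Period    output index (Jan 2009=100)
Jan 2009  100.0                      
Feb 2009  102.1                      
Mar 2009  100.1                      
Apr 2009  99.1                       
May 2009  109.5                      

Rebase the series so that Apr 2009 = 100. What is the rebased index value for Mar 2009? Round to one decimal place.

101.0

Rebased(Mar 2009) = 100.1 / 99.1 × 100 = 101.0091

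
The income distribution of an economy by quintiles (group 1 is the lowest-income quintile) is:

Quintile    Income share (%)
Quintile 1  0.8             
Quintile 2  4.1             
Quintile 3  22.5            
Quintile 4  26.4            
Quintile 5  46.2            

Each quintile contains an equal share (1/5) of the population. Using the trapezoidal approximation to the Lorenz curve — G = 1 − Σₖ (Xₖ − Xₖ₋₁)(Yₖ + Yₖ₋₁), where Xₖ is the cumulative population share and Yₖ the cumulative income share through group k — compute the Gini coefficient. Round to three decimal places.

0.452

Cumulative income shares Yₖ: 0.0080, 0.0490, 0.2740, 0.5380, 1.0000
Σ (Xₖ−Xₖ₋₁)(Yₖ+Yₖ₋₁) = (1/5)(0.0080+0.0000) + (1/5)(0.0490+0.0080) + (1/5)(0.2740+0.0490) + (1/5)(0.5380+0.2740) + (1/5)(1.0000+0.5380)
  = 0.0016 + 0.0114 + 0.0646 + 0.1624 + 0.3076 = 0.5476
G = 1 − 0.5476 = 0.4524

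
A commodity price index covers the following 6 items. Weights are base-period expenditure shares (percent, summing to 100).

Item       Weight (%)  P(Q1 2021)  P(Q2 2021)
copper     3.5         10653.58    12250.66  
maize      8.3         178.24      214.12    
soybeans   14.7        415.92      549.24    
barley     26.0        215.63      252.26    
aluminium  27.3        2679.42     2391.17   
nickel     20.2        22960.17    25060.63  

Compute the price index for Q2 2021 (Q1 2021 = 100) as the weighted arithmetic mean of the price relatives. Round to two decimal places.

110.24

copper: 3.5 × (12250.66/10653.58) = 3.5 × 1.149910 = 4.0247
maize: 8.3 × (214.12/178.24) = 8.3 × 1.201302 = 9.9708
soybeans: 14.7 × (549.24/415.92) = 14.7 × 1.320542 = 19.4120
barley: 26.0 × (252.26/215.63) = 26.0 × 1.169874 = 30.4167
aluminium: 27.3 × (2391.17/2679.42) = 27.3 × 0.892421 = 24.3631
nickel: 20.2 × (25060.63/22960.17) = 20.2 × 1.091483 = 22.0480
Index = Σ wᵢ·(p₁ᵢ/p₀ᵢ) = 4.0247 + 9.9708 + 19.4120 + 30.4167 + 24.3631 + 22.0480 = 110.2352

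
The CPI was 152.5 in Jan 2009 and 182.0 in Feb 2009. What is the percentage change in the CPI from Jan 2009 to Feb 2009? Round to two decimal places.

Change = (182.0 − 152.5) / 152.5 × 100
       = 29.5 / 152.5 × 100 = 19.3443%

19.34%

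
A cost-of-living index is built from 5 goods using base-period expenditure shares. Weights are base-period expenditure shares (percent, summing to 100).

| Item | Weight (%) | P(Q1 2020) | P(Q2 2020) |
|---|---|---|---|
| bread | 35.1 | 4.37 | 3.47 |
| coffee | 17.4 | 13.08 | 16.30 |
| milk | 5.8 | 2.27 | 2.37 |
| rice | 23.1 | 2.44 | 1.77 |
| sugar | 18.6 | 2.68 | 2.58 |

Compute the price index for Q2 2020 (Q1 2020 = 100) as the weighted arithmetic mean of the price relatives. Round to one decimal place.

90.3

bread: 35.1 × (3.47/4.37) = 35.1 × 0.794050 = 27.8712
coffee: 17.4 × (16.30/13.08) = 17.4 × 1.246177 = 21.6835
milk: 5.8 × (2.37/2.27) = 5.8 × 1.044053 = 6.0555
rice: 23.1 × (1.77/2.44) = 23.1 × 0.725410 = 16.7570
sugar: 18.6 × (2.58/2.68) = 18.6 × 0.962687 = 17.9060
Index = Σ wᵢ·(p₁ᵢ/p₀ᵢ) = 27.8712 + 21.6835 + 6.0555 + 16.7570 + 17.9060 = 90.2731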